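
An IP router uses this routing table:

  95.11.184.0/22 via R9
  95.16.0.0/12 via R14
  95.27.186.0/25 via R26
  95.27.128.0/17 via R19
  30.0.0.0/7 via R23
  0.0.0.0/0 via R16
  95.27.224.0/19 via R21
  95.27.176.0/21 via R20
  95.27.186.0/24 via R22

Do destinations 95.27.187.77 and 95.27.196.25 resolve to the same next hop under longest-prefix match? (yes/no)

95.27.187.77: longest match 95.27.128.0/17 -> R19
95.27.196.25: longest match 95.27.128.0/17 -> R19

yes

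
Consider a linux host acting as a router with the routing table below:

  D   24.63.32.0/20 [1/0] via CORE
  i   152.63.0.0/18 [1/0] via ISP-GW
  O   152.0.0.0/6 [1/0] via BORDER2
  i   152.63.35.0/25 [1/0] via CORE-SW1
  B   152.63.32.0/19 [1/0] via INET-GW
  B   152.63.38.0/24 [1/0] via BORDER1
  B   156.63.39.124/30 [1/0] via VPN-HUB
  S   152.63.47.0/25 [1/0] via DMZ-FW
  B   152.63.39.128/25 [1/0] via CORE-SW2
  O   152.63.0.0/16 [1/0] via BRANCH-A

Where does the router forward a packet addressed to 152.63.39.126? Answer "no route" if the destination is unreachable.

Routes whose prefix contains 152.63.39.126:
  152.0.0.0/6 (152.0.0.0 - 155.255.255.255) -> BORDER2
  152.63.0.0/16 (152.63.0.0 - 152.63.255.255) -> BRANCH-A
  152.63.0.0/18 (152.63.0.0 - 152.63.63.255) -> ISP-GW
  152.63.32.0/19 (152.63.32.0 - 152.63.63.255) -> INET-GW
More-specific entries that do NOT match:
  156.63.39.124/30 (156.63.39.124 - 156.63.39.127) does not contain 152.63.39.126
  152.63.35.0/25 (152.63.35.0 - 152.63.35.127) does not contain 152.63.39.126
  152.63.47.0/25 (152.63.47.0 - 152.63.47.127) does not contain 152.63.39.126
  152.63.39.128/25 (152.63.39.128 - 152.63.39.255) does not contain 152.63.39.126
  152.63.38.0/24 (152.63.38.0 - 152.63.38.255) does not contain 152.63.39.126
  24.63.32.0/20 (24.63.32.0 - 24.63.47.255) does not contain 152.63.39.126
Longest matching prefix is /19 -> next hop INET-GW.

INET-GW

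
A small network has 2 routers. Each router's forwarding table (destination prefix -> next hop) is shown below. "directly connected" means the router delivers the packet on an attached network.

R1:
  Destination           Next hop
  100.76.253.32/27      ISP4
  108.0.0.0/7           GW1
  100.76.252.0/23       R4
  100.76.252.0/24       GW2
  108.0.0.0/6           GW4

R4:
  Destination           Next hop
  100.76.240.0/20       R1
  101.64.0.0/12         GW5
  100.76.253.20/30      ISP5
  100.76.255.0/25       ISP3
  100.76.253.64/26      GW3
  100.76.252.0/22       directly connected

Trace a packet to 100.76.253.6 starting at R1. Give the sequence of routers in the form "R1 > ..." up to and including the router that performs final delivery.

At R1: longest match for 100.76.253.6 is 100.76.252.0/23 -> R4
At R4: longest match for 100.76.253.6 is 100.76.252.0/22 -> directly connected

R1 > R4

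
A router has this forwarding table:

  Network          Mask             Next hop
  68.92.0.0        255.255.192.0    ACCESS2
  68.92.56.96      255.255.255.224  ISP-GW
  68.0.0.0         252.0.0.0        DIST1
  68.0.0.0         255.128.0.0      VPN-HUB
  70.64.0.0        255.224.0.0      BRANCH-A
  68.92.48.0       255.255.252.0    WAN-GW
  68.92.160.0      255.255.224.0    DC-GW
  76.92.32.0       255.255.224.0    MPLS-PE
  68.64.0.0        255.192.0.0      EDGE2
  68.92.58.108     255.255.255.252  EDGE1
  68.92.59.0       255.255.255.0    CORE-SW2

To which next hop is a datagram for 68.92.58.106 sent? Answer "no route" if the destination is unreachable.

Routes whose prefix contains 68.92.58.106:
  68.0.0.0/6 (68.0.0.0 - 71.255.255.255) -> DIST1
  68.0.0.0/9 (68.0.0.0 - 68.127.255.255) -> VPN-HUB
  68.64.0.0/10 (68.64.0.0 - 68.127.255.255) -> EDGE2
  68.92.0.0/18 (68.92.0.0 - 68.92.63.255) -> ACCESS2
More-specific entries that do NOT match:
  68.92.58.108/30 (68.92.58.108 - 68.92.58.111) does not contain 68.92.58.106
  68.92.56.96/27 (68.92.56.96 - 68.92.56.127) does not contain 68.92.58.106
  68.92.59.0/24 (68.92.59.0 - 68.92.59.255) does not contain 68.92.58.106
  68.92.48.0/22 (68.92.48.0 - 68.92.51.255) does not contain 68.92.58.106
  68.92.160.0/19 (68.92.160.0 - 68.92.191.255) does not contain 68.92.58.106
  76.92.32.0/19 (76.92.32.0 - 76.92.63.255) does not contain 68.92.58.106
Longest matching prefix is /18 -> next hop ACCESS2.

ACCESS2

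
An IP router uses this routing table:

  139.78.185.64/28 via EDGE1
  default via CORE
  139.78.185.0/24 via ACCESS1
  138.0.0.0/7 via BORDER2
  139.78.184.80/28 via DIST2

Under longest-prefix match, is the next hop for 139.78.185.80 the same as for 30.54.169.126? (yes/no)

no

139.78.185.80: longest match 139.78.185.0/24 -> ACCESS1
30.54.169.126: longest match 0.0.0.0/0 -> CORE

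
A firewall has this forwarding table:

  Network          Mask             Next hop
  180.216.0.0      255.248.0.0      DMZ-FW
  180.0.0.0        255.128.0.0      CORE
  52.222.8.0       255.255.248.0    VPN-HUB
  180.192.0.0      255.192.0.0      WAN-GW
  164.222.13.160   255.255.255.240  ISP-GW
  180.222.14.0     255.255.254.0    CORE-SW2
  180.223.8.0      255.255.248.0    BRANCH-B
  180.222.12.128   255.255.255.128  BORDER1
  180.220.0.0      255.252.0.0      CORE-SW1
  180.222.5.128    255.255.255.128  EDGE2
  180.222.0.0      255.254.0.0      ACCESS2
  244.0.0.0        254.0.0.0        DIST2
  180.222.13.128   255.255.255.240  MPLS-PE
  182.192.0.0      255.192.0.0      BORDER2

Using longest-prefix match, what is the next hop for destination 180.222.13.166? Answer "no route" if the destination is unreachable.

ACCESS2

Routes whose prefix contains 180.222.13.166:
  180.192.0.0/10 (180.192.0.0 - 180.255.255.255) -> WAN-GW
  180.216.0.0/13 (180.216.0.0 - 180.223.255.255) -> DMZ-FW
  180.220.0.0/14 (180.220.0.0 - 180.223.255.255) -> CORE-SW1
  180.222.0.0/15 (180.222.0.0 - 180.223.255.255) -> ACCESS2
More-specific entries that do NOT match:
  164.222.13.160/28 (164.222.13.160 - 164.222.13.175) does not contain 180.222.13.166
  180.222.13.128/28 (180.222.13.128 - 180.222.13.143) does not contain 180.222.13.166
  180.222.12.128/25 (180.222.12.128 - 180.222.12.255) does not contain 180.222.13.166
  180.222.5.128/25 (180.222.5.128 - 180.222.5.255) does not contain 180.222.13.166
  180.222.14.0/23 (180.222.14.0 - 180.222.15.255) does not contain 180.222.13.166
  52.222.8.0/21 (52.222.8.0 - 52.222.15.255) does not contain 180.222.13.166
  180.223.8.0/21 (180.223.8.0 - 180.223.15.255) does not contain 180.222.13.166
Longest matching prefix is /15 -> next hop ACCESS2.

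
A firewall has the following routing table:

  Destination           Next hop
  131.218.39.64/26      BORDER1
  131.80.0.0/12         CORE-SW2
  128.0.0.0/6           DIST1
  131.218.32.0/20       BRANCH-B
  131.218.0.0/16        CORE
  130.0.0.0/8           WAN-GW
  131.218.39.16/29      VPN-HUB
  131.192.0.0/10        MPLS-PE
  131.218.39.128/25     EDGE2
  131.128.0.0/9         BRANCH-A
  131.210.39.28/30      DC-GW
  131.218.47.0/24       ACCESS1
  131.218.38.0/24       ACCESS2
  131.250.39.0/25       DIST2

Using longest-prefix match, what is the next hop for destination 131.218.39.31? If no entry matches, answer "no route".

BRANCH-B

Routes whose prefix contains 131.218.39.31:
  128.0.0.0/6 (128.0.0.0 - 131.255.255.255) -> DIST1
  131.128.0.0/9 (131.128.0.0 - 131.255.255.255) -> BRANCH-A
  131.192.0.0/10 (131.192.0.0 - 131.255.255.255) -> MPLS-PE
  131.218.0.0/16 (131.218.0.0 - 131.218.255.255) -> CORE
  131.218.32.0/20 (131.218.32.0 - 131.218.47.255) -> BRANCH-B
More-specific entries that do NOT match:
  131.210.39.28/30 (131.210.39.28 - 131.210.39.31) does not contain 131.218.39.31
  131.218.39.16/29 (131.218.39.16 - 131.218.39.23) does not contain 131.218.39.31
  131.218.39.64/26 (131.218.39.64 - 131.218.39.127) does not contain 131.218.39.31
  131.218.39.128/25 (131.218.39.128 - 131.218.39.255) does not contain 131.218.39.31
  131.250.39.0/25 (131.250.39.0 - 131.250.39.127) does not contain 131.218.39.31
  131.218.47.0/24 (131.218.47.0 - 131.218.47.255) does not contain 131.218.39.31
  131.218.38.0/24 (131.218.38.0 - 131.218.38.255) does not contain 131.218.39.31
Longest matching prefix is /20 -> next hop BRANCH-B.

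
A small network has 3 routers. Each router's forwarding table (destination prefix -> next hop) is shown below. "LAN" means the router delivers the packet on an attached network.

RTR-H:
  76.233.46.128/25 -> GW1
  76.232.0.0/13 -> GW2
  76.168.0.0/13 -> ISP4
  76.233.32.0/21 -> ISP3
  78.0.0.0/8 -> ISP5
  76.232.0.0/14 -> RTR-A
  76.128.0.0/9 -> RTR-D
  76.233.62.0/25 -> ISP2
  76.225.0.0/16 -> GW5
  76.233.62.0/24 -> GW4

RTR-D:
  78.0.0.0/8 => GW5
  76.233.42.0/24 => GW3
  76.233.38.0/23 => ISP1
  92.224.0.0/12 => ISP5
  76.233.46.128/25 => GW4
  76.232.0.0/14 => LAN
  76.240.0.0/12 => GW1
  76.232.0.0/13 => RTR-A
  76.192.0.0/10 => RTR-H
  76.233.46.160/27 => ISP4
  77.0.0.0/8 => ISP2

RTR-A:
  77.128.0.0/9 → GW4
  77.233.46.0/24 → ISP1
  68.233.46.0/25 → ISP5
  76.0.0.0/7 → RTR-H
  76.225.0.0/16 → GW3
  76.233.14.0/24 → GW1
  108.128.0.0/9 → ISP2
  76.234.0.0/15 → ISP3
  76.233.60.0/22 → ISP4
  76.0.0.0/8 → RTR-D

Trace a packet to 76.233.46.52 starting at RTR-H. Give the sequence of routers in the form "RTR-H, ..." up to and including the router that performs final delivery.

RTR-H, RTR-A, RTR-D

At RTR-H: longest match for 76.233.46.52 is 76.232.0.0/14 -> RTR-A
At RTR-A: longest match for 76.233.46.52 is 76.0.0.0/8 -> RTR-D
At RTR-D: longest match for 76.233.46.52 is 76.232.0.0/14 -> LAN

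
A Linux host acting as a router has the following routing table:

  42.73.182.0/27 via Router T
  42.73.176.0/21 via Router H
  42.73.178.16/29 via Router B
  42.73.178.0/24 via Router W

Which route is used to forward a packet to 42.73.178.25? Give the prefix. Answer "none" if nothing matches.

Entries matching 42.73.178.25:
  42.73.176.0/21 (42.73.176.0 - 42.73.183.255)
  42.73.178.0/24 (42.73.178.0 - 42.73.178.255)
Most specific is 42.73.178.0/24.

42.73.178.0/24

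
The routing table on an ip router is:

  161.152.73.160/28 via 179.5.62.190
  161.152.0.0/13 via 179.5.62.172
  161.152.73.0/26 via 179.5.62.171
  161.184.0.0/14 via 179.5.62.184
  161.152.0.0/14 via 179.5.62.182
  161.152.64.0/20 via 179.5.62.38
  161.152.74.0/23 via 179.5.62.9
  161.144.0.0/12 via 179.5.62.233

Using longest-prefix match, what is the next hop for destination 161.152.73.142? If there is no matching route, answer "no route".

179.5.62.38

Routes whose prefix contains 161.152.73.142:
  161.144.0.0/12 (161.144.0.0 - 161.159.255.255) -> 179.5.62.233
  161.152.0.0/13 (161.152.0.0 - 161.159.255.255) -> 179.5.62.172
  161.152.0.0/14 (161.152.0.0 - 161.155.255.255) -> 179.5.62.182
  161.152.64.0/20 (161.152.64.0 - 161.152.79.255) -> 179.5.62.38
More-specific entries that do NOT match:
  161.152.73.160/28 (161.152.73.160 - 161.152.73.175) does not contain 161.152.73.142
  161.152.73.0/26 (161.152.73.0 - 161.152.73.63) does not contain 161.152.73.142
  161.152.74.0/23 (161.152.74.0 - 161.152.75.255) does not contain 161.152.73.142
Longest matching prefix is /20 -> next hop 179.5.62.38.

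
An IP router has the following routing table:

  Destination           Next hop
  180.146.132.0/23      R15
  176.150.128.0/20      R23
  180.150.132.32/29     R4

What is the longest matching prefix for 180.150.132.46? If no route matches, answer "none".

180.150.132.46 is outside every listed prefix and there is no default route.

none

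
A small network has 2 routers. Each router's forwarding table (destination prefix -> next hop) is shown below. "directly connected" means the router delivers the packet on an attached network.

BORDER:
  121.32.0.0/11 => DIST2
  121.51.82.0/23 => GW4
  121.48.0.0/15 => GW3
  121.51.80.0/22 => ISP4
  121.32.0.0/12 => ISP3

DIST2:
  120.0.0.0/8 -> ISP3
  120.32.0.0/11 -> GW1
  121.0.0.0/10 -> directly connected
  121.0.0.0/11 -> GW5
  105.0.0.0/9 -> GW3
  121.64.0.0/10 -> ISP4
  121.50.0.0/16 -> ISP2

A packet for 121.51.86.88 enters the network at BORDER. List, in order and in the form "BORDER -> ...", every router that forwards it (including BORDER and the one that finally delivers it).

BORDER -> DIST2

At BORDER: longest match for 121.51.86.88 is 121.32.0.0/11 -> DIST2
At DIST2: longest match for 121.51.86.88 is 121.0.0.0/10 -> directly connected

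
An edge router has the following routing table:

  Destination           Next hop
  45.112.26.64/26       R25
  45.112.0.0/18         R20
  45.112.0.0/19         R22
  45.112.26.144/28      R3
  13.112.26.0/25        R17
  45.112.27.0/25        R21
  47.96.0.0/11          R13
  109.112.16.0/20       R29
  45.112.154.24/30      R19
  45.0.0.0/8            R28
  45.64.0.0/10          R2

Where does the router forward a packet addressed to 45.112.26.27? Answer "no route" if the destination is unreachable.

Routes whose prefix contains 45.112.26.27:
  45.0.0.0/8 (45.0.0.0 - 45.255.255.255) -> R28
  45.64.0.0/10 (45.64.0.0 - 45.127.255.255) -> R2
  45.112.0.0/18 (45.112.0.0 - 45.112.63.255) -> R20
  45.112.0.0/19 (45.112.0.0 - 45.112.31.255) -> R22
More-specific entries that do NOT match:
  45.112.154.24/30 (45.112.154.24 - 45.112.154.27) does not contain 45.112.26.27
  45.112.26.144/28 (45.112.26.144 - 45.112.26.159) does not contain 45.112.26.27
  45.112.26.64/26 (45.112.26.64 - 45.112.26.127) does not contain 45.112.26.27
  13.112.26.0/25 (13.112.26.0 - 13.112.26.127) does not contain 45.112.26.27
  45.112.27.0/25 (45.112.27.0 - 45.112.27.127) does not contain 45.112.26.27
  109.112.16.0/20 (109.112.16.0 - 109.112.31.255) does not contain 45.112.26.27
Longest matching prefix is /19 -> next hop R22.

R22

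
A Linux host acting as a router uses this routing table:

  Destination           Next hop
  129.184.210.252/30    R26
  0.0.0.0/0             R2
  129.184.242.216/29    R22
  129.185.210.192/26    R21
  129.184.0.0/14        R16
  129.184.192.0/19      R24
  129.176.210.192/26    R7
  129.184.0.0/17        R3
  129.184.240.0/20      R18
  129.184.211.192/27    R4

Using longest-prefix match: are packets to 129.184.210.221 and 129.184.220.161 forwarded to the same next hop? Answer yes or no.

yes

129.184.210.221: longest match 129.184.192.0/19 -> R24
129.184.220.161: longest match 129.184.192.0/19 -> R24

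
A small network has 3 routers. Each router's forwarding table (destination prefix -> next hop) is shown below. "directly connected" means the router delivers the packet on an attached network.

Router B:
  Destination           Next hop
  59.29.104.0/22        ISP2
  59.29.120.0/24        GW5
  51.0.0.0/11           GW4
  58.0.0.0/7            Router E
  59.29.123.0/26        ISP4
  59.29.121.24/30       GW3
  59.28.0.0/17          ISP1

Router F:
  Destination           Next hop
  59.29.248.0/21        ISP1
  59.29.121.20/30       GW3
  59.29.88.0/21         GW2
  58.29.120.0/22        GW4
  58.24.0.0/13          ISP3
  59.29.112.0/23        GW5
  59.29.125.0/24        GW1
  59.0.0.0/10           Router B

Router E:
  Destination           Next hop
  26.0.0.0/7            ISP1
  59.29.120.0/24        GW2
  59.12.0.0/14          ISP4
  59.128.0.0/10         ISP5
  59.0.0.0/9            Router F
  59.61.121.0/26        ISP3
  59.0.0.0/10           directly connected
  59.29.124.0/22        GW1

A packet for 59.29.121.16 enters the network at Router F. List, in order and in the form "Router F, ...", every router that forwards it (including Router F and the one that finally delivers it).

Router F, Router B, Router E

At Router F: longest match for 59.29.121.16 is 59.0.0.0/10 -> Router B
At Router B: longest match for 59.29.121.16 is 58.0.0.0/7 -> Router E
At Router E: longest match for 59.29.121.16 is 59.0.0.0/10 -> directly connected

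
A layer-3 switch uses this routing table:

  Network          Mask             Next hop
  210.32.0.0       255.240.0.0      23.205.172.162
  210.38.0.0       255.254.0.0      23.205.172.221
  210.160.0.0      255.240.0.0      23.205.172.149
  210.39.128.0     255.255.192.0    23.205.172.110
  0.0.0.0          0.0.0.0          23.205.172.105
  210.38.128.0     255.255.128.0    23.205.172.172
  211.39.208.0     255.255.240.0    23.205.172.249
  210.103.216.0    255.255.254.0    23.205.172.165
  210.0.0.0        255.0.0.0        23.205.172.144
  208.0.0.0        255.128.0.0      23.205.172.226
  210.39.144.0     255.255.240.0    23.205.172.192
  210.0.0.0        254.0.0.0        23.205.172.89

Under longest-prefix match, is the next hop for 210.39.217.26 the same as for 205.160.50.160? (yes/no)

no

210.39.217.26: longest match 210.38.0.0/15 -> 23.205.172.221
205.160.50.160: longest match 0.0.0.0/0 -> 23.205.172.105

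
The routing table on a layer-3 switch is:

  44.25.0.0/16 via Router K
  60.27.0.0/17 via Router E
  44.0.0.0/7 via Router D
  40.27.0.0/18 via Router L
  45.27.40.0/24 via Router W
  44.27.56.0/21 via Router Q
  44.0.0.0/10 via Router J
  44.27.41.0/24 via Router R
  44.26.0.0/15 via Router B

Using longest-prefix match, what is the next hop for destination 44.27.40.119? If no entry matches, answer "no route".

Routes whose prefix contains 44.27.40.119:
  44.0.0.0/7 (44.0.0.0 - 45.255.255.255) -> Router D
  44.0.0.0/10 (44.0.0.0 - 44.63.255.255) -> Router J
  44.26.0.0/15 (44.26.0.0 - 44.27.255.255) -> Router B
More-specific entries that do NOT match:
  45.27.40.0/24 (45.27.40.0 - 45.27.40.255) does not contain 44.27.40.119
  44.27.41.0/24 (44.27.41.0 - 44.27.41.255) does not contain 44.27.40.119
  44.27.56.0/21 (44.27.56.0 - 44.27.63.255) does not contain 44.27.40.119
  40.27.0.0/18 (40.27.0.0 - 40.27.63.255) does not contain 44.27.40.119
  60.27.0.0/17 (60.27.0.0 - 60.27.127.255) does not contain 44.27.40.119
  44.25.0.0/16 (44.25.0.0 - 44.25.255.255) does not contain 44.27.40.119
Longest matching prefix is /15 -> next hop Router B.

Router B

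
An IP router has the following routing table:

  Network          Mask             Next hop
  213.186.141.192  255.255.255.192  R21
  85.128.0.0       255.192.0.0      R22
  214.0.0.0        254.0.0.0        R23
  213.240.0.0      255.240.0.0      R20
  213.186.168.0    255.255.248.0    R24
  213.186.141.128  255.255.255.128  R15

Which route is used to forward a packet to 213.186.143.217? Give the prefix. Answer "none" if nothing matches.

none

213.186.143.217 is outside every listed prefix and there is no default route.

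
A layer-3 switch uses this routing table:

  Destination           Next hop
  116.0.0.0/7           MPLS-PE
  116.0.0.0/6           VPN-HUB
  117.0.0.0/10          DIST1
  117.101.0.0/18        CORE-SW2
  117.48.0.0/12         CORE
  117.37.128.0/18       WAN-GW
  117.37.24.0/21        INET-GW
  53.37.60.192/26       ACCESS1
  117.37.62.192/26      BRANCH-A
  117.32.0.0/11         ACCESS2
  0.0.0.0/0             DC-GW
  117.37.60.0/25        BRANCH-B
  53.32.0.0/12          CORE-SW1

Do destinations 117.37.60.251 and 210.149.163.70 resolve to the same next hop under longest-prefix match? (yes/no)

no

117.37.60.251: longest match 117.32.0.0/11 -> ACCESS2
210.149.163.70: longest match 0.0.0.0/0 -> DC-GW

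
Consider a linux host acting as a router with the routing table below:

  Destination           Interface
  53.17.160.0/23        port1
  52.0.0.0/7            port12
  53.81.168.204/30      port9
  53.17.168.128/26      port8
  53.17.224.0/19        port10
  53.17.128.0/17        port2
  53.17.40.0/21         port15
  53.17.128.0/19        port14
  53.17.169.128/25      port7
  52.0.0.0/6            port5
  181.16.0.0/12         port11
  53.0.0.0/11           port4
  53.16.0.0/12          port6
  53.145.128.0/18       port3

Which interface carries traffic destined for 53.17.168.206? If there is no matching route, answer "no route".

port2

Routes whose prefix contains 53.17.168.206:
  52.0.0.0/6 (52.0.0.0 - 55.255.255.255) -> port5
  52.0.0.0/7 (52.0.0.0 - 53.255.255.255) -> port12
  53.0.0.0/11 (53.0.0.0 - 53.31.255.255) -> port4
  53.16.0.0/12 (53.16.0.0 - 53.31.255.255) -> port6
  53.17.128.0/17 (53.17.128.0 - 53.17.255.255) -> port2
More-specific entries that do NOT match:
  53.81.168.204/30 (53.81.168.204 - 53.81.168.207) does not contain 53.17.168.206
  53.17.168.128/26 (53.17.168.128 - 53.17.168.191) does not contain 53.17.168.206
  53.17.169.128/25 (53.17.169.128 - 53.17.169.255) does not contain 53.17.168.206
  53.17.160.0/23 (53.17.160.0 - 53.17.161.255) does not contain 53.17.168.206
  53.17.40.0/21 (53.17.40.0 - 53.17.47.255) does not contain 53.17.168.206
  53.17.224.0/19 (53.17.224.0 - 53.17.255.255) does not contain 53.17.168.206
  53.17.128.0/19 (53.17.128.0 - 53.17.159.255) does not contain 53.17.168.206
  53.145.128.0/18 (53.145.128.0 - 53.145.191.255) does not contain 53.17.168.206
Longest matching prefix is /17 -> interface port2.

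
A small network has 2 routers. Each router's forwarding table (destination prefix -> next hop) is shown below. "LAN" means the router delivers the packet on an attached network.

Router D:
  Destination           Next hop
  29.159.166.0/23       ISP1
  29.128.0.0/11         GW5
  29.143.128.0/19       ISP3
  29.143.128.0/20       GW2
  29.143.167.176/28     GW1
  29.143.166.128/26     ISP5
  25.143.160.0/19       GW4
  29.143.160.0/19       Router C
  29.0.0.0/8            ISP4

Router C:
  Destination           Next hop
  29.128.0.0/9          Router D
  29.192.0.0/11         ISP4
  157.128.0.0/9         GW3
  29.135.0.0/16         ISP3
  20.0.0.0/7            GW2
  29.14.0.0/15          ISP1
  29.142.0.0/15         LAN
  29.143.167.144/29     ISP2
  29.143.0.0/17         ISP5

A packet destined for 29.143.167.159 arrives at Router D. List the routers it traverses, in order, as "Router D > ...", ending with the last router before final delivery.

Router D > Router C

At Router D: longest match for 29.143.167.159 is 29.143.160.0/19 -> Router C
At Router C: longest match for 29.143.167.159 is 29.142.0.0/15 -> LAN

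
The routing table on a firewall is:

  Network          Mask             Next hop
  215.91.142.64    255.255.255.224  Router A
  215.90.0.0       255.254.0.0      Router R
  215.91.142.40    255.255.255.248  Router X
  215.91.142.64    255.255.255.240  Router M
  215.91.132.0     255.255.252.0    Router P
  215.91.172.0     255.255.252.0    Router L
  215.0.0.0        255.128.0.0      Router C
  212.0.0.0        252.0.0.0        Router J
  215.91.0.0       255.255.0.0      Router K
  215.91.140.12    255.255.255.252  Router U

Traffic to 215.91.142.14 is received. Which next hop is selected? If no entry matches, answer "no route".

Routes whose prefix contains 215.91.142.14:
  212.0.0.0/6 (212.0.0.0 - 215.255.255.255) -> Router J
  215.0.0.0/9 (215.0.0.0 - 215.127.255.255) -> Router C
  215.90.0.0/15 (215.90.0.0 - 215.91.255.255) -> Router R
  215.91.0.0/16 (215.91.0.0 - 215.91.255.255) -> Router K
More-specific entries that do NOT match:
  215.91.140.12/30 (215.91.140.12 - 215.91.140.15) does not contain 215.91.142.14
  215.91.142.40/29 (215.91.142.40 - 215.91.142.47) does not contain 215.91.142.14
  215.91.142.64/28 (215.91.142.64 - 215.91.142.79) does not contain 215.91.142.14
  215.91.142.64/27 (215.91.142.64 - 215.91.142.95) does not contain 215.91.142.14
  215.91.132.0/22 (215.91.132.0 - 215.91.135.255) does not contain 215.91.142.14
  215.91.172.0/22 (215.91.172.0 - 215.91.175.255) does not contain 215.91.142.14
Longest matching prefix is /16 -> next hop Router K.

Router K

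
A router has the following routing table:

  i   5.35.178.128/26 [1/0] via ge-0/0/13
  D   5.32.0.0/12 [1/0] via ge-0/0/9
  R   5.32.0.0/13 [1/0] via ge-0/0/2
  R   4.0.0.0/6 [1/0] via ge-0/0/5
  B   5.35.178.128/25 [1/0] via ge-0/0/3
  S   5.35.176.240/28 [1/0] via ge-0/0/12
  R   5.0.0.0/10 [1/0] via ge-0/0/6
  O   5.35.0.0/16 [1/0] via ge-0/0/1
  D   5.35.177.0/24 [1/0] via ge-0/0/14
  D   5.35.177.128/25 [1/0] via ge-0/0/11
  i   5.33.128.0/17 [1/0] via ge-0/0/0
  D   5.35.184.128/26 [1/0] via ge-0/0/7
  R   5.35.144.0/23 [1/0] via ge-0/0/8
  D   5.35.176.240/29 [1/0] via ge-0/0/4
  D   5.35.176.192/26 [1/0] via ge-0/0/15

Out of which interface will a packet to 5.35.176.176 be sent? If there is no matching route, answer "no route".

ge-0/0/1

Routes whose prefix contains 5.35.176.176:
  4.0.0.0/6 (4.0.0.0 - 7.255.255.255) -> ge-0/0/5
  5.0.0.0/10 (5.0.0.0 - 5.63.255.255) -> ge-0/0/6
  5.32.0.0/12 (5.32.0.0 - 5.47.255.255) -> ge-0/0/9
  5.32.0.0/13 (5.32.0.0 - 5.39.255.255) -> ge-0/0/2
  5.35.0.0/16 (5.35.0.0 - 5.35.255.255) -> ge-0/0/1
More-specific entries that do NOT match:
  5.35.176.240/29 (5.35.176.240 - 5.35.176.247) does not contain 5.35.176.176
  5.35.176.240/28 (5.35.176.240 - 5.35.176.255) does not contain 5.35.176.176
  5.35.178.128/26 (5.35.178.128 - 5.35.178.191) does not contain 5.35.176.176
  5.35.184.128/26 (5.35.184.128 - 5.35.184.191) does not contain 5.35.176.176
  5.35.176.192/26 (5.35.176.192 - 5.35.176.255) does not contain 5.35.176.176
  5.35.178.128/25 (5.35.178.128 - 5.35.178.255) does not contain 5.35.176.176
  5.35.177.128/25 (5.35.177.128 - 5.35.177.255) does not contain 5.35.176.176
  5.35.177.0/24 (5.35.177.0 - 5.35.177.255) does not contain 5.35.176.176
  5.35.144.0/23 (5.35.144.0 - 5.35.145.255) does not contain 5.35.176.176
  5.33.128.0/17 (5.33.128.0 - 5.33.255.255) does not contain 5.35.176.176
Longest matching prefix is /16 -> interface ge-0/0/1.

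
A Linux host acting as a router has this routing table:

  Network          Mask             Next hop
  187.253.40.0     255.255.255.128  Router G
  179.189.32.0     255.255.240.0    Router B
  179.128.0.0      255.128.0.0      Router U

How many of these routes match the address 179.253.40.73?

Prefixes containing 179.253.40.73:
  179.128.0.0/9 (179.128.0.0 - 179.255.255.255)
Total matching entries: 1.

1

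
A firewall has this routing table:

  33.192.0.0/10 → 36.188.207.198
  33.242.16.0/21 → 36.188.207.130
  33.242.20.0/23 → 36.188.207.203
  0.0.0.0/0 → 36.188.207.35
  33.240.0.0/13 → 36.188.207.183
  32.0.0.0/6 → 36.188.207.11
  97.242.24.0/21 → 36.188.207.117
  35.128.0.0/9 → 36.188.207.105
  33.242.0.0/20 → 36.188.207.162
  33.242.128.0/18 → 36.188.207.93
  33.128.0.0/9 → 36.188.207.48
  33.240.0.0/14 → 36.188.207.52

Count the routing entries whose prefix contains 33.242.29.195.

6

Prefixes containing 33.242.29.195:
  0.0.0.0/0 (default, matches everything)
  32.0.0.0/6 (32.0.0.0 - 35.255.255.255)
  33.128.0.0/9 (33.128.0.0 - 33.255.255.255)
  33.192.0.0/10 (33.192.0.0 - 33.255.255.255)
  33.240.0.0/13 (33.240.0.0 - 33.247.255.255)
  33.240.0.0/14 (33.240.0.0 - 33.243.255.255)
Total matching entries: 6.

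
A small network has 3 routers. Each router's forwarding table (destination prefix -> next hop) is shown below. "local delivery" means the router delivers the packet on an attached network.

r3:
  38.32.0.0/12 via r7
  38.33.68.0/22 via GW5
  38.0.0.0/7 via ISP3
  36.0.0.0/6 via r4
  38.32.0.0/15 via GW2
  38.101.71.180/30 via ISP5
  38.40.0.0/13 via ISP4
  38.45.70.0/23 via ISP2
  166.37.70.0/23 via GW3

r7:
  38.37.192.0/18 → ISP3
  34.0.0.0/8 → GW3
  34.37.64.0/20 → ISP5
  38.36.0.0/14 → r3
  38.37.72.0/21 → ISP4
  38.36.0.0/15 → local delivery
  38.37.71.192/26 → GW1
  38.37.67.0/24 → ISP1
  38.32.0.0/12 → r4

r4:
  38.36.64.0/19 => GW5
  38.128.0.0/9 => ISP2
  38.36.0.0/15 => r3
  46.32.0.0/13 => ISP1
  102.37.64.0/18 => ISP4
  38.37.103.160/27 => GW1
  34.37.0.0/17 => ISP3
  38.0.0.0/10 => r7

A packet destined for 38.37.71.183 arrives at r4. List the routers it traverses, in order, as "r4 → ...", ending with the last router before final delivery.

r4 → r3 → r7

At r4: longest match for 38.37.71.183 is 38.36.0.0/15 -> r3
At r3: longest match for 38.37.71.183 is 38.32.0.0/12 -> r7
At r7: longest match for 38.37.71.183 is 38.36.0.0/15 -> local delivery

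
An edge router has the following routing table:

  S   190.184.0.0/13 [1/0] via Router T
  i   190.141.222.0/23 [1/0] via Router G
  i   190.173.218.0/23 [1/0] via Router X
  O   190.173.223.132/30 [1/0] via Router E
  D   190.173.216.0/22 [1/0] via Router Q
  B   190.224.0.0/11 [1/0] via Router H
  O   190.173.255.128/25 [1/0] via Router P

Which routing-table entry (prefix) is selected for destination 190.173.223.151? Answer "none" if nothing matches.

190.173.223.151 is outside every listed prefix and there is no default route.

none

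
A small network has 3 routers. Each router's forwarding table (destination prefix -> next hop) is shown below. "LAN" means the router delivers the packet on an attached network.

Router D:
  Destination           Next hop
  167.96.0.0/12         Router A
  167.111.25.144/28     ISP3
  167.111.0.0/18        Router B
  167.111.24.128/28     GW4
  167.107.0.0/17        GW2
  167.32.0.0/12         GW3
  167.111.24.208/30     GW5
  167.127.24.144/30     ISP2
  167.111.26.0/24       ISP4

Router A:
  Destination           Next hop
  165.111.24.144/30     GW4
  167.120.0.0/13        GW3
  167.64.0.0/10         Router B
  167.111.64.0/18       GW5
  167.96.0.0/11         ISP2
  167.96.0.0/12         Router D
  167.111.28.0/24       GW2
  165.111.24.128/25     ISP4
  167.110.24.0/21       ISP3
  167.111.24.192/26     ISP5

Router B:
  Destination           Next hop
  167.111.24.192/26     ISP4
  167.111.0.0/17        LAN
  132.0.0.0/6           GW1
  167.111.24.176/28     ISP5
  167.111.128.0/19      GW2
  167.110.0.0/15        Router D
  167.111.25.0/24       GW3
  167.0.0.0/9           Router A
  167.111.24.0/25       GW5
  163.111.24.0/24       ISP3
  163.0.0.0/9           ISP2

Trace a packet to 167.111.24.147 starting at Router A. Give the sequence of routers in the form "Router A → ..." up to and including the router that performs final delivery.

Router A → Router D → Router B

At Router A: longest match for 167.111.24.147 is 167.96.0.0/12 -> Router D
At Router D: longest match for 167.111.24.147 is 167.111.0.0/18 -> Router B
At Router B: longest match for 167.111.24.147 is 167.111.0.0/17 -> LAN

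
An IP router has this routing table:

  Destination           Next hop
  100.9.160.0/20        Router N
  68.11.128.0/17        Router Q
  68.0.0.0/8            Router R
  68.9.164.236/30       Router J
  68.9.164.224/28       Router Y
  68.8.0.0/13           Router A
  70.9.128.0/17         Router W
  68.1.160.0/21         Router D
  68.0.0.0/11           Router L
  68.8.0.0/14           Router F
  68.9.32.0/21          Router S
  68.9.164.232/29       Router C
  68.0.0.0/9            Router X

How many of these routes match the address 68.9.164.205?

Prefixes containing 68.9.164.205:
  68.0.0.0/8 (68.0.0.0 - 68.255.255.255)
  68.0.0.0/9 (68.0.0.0 - 68.127.255.255)
  68.0.0.0/11 (68.0.0.0 - 68.31.255.255)
  68.8.0.0/13 (68.8.0.0 - 68.15.255.255)
  68.8.0.0/14 (68.8.0.0 - 68.11.255.255)
Total matching entries: 5.

5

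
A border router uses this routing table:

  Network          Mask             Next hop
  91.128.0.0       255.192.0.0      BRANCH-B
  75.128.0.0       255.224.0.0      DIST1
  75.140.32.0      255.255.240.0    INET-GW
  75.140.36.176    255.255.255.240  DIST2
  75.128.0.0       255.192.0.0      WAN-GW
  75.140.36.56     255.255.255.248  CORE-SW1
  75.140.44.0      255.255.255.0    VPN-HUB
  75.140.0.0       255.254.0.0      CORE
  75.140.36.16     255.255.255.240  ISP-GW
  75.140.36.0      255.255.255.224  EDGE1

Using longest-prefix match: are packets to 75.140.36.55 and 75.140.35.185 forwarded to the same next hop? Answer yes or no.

yes

75.140.36.55: longest match 75.140.32.0/20 -> INET-GW
75.140.35.185: longest match 75.140.32.0/20 -> INET-GW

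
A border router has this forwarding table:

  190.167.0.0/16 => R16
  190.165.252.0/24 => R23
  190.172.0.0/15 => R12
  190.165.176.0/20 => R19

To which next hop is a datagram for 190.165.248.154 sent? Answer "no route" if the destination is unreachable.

no route

No entry's prefix contains 190.165.248.154; there is no default route.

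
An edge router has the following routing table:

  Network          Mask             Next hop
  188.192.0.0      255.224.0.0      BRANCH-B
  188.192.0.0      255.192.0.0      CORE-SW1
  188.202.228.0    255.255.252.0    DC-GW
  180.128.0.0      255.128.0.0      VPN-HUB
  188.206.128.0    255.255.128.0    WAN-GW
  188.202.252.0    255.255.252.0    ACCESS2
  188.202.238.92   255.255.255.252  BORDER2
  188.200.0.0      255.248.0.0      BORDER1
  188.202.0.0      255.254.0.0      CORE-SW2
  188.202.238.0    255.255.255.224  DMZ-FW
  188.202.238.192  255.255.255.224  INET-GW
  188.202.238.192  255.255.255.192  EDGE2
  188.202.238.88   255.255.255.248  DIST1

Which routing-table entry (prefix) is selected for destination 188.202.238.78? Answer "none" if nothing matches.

188.202.0.0/15

Entries matching 188.202.238.78:
  188.192.0.0/10 (188.192.0.0 - 188.255.255.255)
  188.192.0.0/11 (188.192.0.0 - 188.223.255.255)
  188.200.0.0/13 (188.200.0.0 - 188.207.255.255)
  188.202.0.0/15 (188.202.0.0 - 188.203.255.255)
Most specific is 188.202.0.0/15.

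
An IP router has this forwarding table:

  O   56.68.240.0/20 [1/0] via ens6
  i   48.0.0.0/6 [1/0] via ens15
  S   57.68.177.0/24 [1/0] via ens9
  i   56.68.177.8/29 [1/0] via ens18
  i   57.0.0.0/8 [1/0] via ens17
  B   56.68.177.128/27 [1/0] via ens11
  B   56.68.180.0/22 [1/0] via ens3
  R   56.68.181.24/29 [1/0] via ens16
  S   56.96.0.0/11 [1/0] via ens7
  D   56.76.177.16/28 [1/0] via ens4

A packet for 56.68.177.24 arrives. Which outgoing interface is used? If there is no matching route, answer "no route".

no route

No entry's prefix contains 56.68.177.24; there is no default route.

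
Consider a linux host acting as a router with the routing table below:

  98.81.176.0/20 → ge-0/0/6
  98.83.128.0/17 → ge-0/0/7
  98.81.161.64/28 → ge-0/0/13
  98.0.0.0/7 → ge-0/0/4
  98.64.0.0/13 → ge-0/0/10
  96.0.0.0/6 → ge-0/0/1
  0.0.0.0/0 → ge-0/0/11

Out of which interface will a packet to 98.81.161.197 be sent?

Routes whose prefix contains 98.81.161.197:
  0.0.0.0/0 (default, matches everything) -> ge-0/0/11
  96.0.0.0/6 (96.0.0.0 - 99.255.255.255) -> ge-0/0/1
  98.0.0.0/7 (98.0.0.0 - 99.255.255.255) -> ge-0/0/4
More-specific entries that do NOT match:
  98.81.161.64/28 (98.81.161.64 - 98.81.161.79) does not contain 98.81.161.197
  98.81.176.0/20 (98.81.176.0 - 98.81.191.255) does not contain 98.81.161.197
  98.83.128.0/17 (98.83.128.0 - 98.83.255.255) does not contain 98.81.161.197
  98.64.0.0/13 (98.64.0.0 - 98.71.255.255) does not contain 98.81.161.197
Longest matching prefix is /7 -> interface ge-0/0/4.

ge-0/0/4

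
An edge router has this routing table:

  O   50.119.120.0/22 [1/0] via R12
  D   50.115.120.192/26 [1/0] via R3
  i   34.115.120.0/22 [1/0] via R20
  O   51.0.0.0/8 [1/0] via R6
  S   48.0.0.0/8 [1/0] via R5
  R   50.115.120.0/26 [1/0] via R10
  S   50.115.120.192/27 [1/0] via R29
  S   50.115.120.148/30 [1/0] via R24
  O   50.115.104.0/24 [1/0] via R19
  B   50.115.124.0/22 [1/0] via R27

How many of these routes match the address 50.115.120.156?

No listed prefix contains 50.115.120.156.
Total matching entries: 0.

0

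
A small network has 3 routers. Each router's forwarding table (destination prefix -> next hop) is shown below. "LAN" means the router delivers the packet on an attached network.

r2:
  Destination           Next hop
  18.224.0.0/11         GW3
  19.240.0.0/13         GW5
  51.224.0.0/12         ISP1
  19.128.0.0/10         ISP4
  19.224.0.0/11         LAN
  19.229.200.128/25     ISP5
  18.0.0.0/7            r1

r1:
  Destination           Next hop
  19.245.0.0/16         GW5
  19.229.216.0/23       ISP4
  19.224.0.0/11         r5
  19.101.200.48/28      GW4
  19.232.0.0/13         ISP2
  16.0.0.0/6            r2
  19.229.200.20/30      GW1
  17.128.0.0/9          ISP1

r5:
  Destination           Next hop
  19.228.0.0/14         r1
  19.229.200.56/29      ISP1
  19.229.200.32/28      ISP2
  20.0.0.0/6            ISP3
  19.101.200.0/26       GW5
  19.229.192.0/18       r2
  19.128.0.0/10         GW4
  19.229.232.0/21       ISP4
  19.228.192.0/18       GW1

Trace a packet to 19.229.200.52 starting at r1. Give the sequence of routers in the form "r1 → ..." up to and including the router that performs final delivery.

At r1: longest match for 19.229.200.52 is 19.224.0.0/11 -> r5
At r5: longest match for 19.229.200.52 is 19.229.192.0/18 -> r2
At r2: longest match for 19.229.200.52 is 19.224.0.0/11 -> LAN

r1 → r5 → r2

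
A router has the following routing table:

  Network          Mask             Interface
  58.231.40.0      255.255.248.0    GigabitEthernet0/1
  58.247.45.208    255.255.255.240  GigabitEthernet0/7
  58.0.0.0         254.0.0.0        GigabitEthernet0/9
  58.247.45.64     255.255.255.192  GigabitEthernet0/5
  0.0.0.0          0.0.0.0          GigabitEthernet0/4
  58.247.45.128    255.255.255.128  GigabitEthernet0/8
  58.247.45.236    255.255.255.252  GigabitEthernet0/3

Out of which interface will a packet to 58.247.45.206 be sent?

GigabitEthernet0/8

Routes whose prefix contains 58.247.45.206:
  0.0.0.0/0 (default, matches everything) -> GigabitEthernet0/4
  58.0.0.0/7 (58.0.0.0 - 59.255.255.255) -> GigabitEthernet0/9
  58.247.45.128/25 (58.247.45.128 - 58.247.45.255) -> GigabitEthernet0/8
More-specific entries that do NOT match:
  58.247.45.236/30 (58.247.45.236 - 58.247.45.239) does not contain 58.247.45.206
  58.247.45.208/28 (58.247.45.208 - 58.247.45.223) does not contain 58.247.45.206
  58.247.45.64/26 (58.247.45.64 - 58.247.45.127) does not contain 58.247.45.206
Longest matching prefix is /25 -> interface GigabitEthernet0/8.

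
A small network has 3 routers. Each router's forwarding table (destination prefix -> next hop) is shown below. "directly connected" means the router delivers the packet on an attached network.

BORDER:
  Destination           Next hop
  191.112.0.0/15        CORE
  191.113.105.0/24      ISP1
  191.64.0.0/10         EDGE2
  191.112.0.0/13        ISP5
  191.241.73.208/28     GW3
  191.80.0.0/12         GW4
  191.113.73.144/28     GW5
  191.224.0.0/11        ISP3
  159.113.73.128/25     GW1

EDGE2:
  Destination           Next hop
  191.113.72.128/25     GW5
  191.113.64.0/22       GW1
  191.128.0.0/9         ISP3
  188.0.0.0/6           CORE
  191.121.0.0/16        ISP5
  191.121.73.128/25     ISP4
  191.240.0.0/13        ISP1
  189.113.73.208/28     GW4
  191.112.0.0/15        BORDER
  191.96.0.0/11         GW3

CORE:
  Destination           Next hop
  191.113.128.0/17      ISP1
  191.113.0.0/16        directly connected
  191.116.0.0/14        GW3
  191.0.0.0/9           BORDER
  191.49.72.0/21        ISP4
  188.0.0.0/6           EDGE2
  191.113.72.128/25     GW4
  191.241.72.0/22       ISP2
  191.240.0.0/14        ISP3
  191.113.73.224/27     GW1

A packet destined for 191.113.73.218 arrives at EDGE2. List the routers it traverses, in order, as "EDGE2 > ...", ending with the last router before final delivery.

At EDGE2: longest match for 191.113.73.218 is 191.112.0.0/15 -> BORDER
At BORDER: longest match for 191.113.73.218 is 191.112.0.0/15 -> CORE
At CORE: longest match for 191.113.73.218 is 191.113.0.0/16 -> directly connected

EDGE2 > BORDER > CORE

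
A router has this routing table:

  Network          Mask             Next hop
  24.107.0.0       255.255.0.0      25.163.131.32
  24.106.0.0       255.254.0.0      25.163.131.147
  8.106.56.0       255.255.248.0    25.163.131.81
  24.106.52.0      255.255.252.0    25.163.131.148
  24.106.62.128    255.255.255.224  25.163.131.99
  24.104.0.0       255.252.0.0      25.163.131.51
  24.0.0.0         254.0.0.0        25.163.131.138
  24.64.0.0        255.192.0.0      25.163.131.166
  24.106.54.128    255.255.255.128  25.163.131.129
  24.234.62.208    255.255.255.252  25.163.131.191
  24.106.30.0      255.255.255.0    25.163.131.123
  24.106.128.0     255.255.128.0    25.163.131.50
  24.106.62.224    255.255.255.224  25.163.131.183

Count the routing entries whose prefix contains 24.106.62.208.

Prefixes containing 24.106.62.208:
  24.0.0.0/7 (24.0.0.0 - 25.255.255.255)
  24.64.0.0/10 (24.64.0.0 - 24.127.255.255)
  24.104.0.0/14 (24.104.0.0 - 24.107.255.255)
  24.106.0.0/15 (24.106.0.0 - 24.107.255.255)
Total matching entries: 4.

4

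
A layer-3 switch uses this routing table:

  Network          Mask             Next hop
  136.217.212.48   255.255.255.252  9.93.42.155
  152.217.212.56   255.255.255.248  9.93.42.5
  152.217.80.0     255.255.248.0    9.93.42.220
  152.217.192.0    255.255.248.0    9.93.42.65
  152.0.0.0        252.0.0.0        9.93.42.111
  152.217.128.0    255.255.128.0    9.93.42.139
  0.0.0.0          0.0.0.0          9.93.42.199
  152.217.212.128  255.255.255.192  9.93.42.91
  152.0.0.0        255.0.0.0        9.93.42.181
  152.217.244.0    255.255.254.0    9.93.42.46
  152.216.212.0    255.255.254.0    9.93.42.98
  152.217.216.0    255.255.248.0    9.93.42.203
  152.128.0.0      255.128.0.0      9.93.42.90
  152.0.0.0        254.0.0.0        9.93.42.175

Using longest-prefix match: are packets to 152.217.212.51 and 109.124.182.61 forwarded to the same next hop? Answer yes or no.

152.217.212.51: longest match 152.217.128.0/17 -> 9.93.42.139
109.124.182.61: longest match 0.0.0.0/0 -> 9.93.42.199

no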